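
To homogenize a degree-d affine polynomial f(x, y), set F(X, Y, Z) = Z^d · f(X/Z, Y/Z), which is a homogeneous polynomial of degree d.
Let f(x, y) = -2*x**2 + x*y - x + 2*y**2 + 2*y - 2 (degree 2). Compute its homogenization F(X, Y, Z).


F(X, Y, Z) = -2*X**2 + X*Y - X*Z + 2*Y**2 + 2*Y*Z - 2*Z**2

deg(f) = 2.
Substitute x = X/Z, y = Y/Z into f, then multiply by Z^2.
  monomial -2·x^2·y^0 ↦ -2·X^2·Y^0·Z^0.
  monomial 1·x^1·y^1 ↦ 1·X^1·Y^1·Z^0.
  monomial -1·x^1·y^0 ↦ -1·X^1·Y^0·Z^1.
  monomial 2·x^0·y^2 ↦ 2·X^0·Y^2·Z^0.
  monomial 2·x^0·y^1 ↦ 2·X^0·Y^1·Z^1.
  monomial -2·x^0·y^0 ↦ -2·X^0·Y^0·Z^2.
Collecting: F(X, Y, Z) = -2*X**2 + X*Y - X*Z + 2*Y**2 + 2*Y*Z - 2*Z**2.


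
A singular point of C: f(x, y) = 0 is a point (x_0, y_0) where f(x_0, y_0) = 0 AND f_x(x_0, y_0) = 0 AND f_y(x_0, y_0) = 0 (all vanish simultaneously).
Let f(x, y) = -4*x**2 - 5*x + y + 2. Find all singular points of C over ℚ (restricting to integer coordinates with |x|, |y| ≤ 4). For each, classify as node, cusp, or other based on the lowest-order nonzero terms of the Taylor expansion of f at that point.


No singular points in the scanned grid; C is smooth there.

Compute partial derivatives:
  f_x = -8*x - 5.
  f_y = 1.
f_y = 1 is a nonzero constant, so f_y never vanishes: no point (x, y) can satisfy f = f_x = f_y = 0. In particular no (x, y) ∈ {−4, ..., 4}² is singular; the curve is smooth.


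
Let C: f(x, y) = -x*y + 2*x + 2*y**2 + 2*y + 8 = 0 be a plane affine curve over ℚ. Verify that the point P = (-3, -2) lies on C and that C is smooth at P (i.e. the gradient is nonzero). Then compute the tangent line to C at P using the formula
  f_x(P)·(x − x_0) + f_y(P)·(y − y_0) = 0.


Tangent line at P: 4*x - 3*y + 6 = 0.

Step 1: f(-3, -2) = 0, so P lies on C.
Step 2: partial derivatives
  f_x(x, y) = 2 - y, f_y(x, y) = -x + 4*y + 2.
  f_x(P) = 4, f_y(P) = -3 (gradient nonzero, so P is smooth).
Step 3: tangent line at P: 4·(x − -3) + -3·(y − -2) = 0.
Expanding: 4*x - 3*y + 6 = 0.


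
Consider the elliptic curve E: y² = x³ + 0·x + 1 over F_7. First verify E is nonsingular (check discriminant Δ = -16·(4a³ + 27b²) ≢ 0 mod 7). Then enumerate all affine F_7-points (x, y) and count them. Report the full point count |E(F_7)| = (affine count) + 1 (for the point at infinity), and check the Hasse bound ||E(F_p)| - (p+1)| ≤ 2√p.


Affine points = {(0, 1), (0, 6), (1, 3), (1, 4), (2, 3), (2, 4), (3, 0), (4, 3), (4, 4), (5, 0), (6, 0)}; affine count = 11; |E(F_7)| = 12.

Discriminant check: Δ ∝ 4a³ + 27b² = 4·0³ + 27·1² = 4·0 + 27·1 ≡ 6 (mod 7). Nonzero ⇒ E is nonsingular.
For each x ∈ F_7, compute rhs = x³ + 0·x + 1 mod 7, then count y ∈ F_7 with y² ≡ rhs.
  x = 0: rhs = 1, matching y values: 1, 6 (2 points).
  x = 1: rhs = 2, matching y values: 3, 4 (2 points).
  x = 2: rhs = 2, matching y values: 3, 4 (2 points).
  x = 3: rhs = 0, matching y values: 0 (1 points).
  x = 4: rhs = 2, matching y values: 3, 4 (2 points).
  x = 5: rhs = 0, matching y values: 0 (1 points).
  x = 6: rhs = 0, matching y values: 0 (1 points).
Total affine count: 11.
Full point count |E(F_7)| = 11 + 1 = 12.
Hasse bound: |12 − (7+1)| = |4| = 4 ≤ 2√7 ≈ 5.2915 ✓.


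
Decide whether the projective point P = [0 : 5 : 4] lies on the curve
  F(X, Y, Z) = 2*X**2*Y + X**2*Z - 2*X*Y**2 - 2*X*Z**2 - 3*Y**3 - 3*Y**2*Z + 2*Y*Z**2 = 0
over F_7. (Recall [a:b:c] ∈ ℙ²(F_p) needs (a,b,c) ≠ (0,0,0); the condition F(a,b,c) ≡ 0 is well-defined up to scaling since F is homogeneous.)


F(0,5,4) ≡ 3 (mod 7); P is NOT on the curve.

Evaluate F(0, 5, 4) term-by-term (mod 7).
  2*X**2*Y ↦ 2·0·5·1 = 0
  X**2*Z ↦ 1·0·1·4 = 0
  -2*X*Y**2 ↦ -2·0·25·1 = 0
  -2*X*Z**2 ↦ -2·0·1·16 = 0
  -3*Y**3 ↦ -3·1·125·1 = -375
  -3*Y**2*Z ↦ -3·1·25·4 = -300
  2*Y*Z**2 ↦ 2·1·5·16 = 160
Sum: F(0, 5, 4) = (0) + (0) + (0) + (0) + (-375) + (-300) + (160) = -515.
Reducing mod 7: -515 ≡ 3 (mod 7).
Since F(a, b, c) ≡ 3 ≠ 0 (mod 7), P does NOT lie on the curve.


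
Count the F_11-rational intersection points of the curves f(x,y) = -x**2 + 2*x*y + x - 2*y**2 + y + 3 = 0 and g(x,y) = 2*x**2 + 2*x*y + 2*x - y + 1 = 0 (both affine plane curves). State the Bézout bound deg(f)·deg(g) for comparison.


Common zeros: {(3, 6), (7, 4)}; count = 2; Bézout bound = 4.

deg(f) = 2, deg(g) = 2, so Bézout bound = 4.
Scan x ∈ F_11. For each x, list the y ∈ F_11 with f(x, y) ≡ 0 and those with g(x, y) ≡ 0 (mod 11); the common zeros in that column are the intersection.
  x = 0: f ≡ 0 at y ∈ {7, 10}; g ≡ 0 at y ∈ {1}; common: ∅.
  x = 1: f ≡ 0 at y ∈ {9}; g ≡ 0 at y ∈ {6}; common: ∅.
  x = 2: f ≡ 0 at y ∈ {4}; g ≡ 0 at y ∈ {3}; common: ∅.
  x = 3: f ≡ 0 at y ∈ {3, 6}; g ≡ 0 at y ∈ {6}; common: {6}.
  x = 4: f ≡ 0 at y ∈ {3, 7}; g ≡ 0 at y ∈ {2}; common: ∅.
  x = 5: f ≡ 0 at y ∈ ∅; g ≡ 0 at y ∈ {3}; common: ∅.
  x = 6: f ≡ 0 at y ∈ ∅; g ≡ 0 at y ∈ ∅; common: ∅.
  x = 7: f ≡ 0 at y ∈ {4, 9}; g ≡ 0 at y ∈ {4}; common: {4}.
  x = 8: f ≡ 0 at y ∈ ∅; g ≡ 0 at y ∈ {5}; common: ∅.
  x = 9: f ≡ 0 at y ∈ ∅; g ≡ 0 at y ∈ {1}; common: ∅.
  x = 10: f ≡ 0 at y ∈ {6, 10}; g ≡ 0 at y ∈ {4}; common: ∅.
Collecting: common zeros = {(3, 6), (7, 4)}, so the count is 2.
Comparison with the Bézout bound: 2 ≤ 4 = deg(f)·deg(g), as expected for curves with no common component (the affine F_11-count falls short of the bound because intersections may lie at infinity, over extension fields, or carry multiplicity).


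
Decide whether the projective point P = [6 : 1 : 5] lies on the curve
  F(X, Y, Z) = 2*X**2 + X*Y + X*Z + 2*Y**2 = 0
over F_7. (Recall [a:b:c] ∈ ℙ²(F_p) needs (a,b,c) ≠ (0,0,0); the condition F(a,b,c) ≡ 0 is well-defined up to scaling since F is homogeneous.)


F(6,1,5) ≡ 5 (mod 7); P is NOT on the curve.

Evaluate F(6, 1, 5) term-by-term (mod 7).
  2*X**2 ↦ 2·36·1·1 = 72
  X*Y ↦ 1·6·1·1 = 6
  X*Z ↦ 1·6·1·5 = 30
  2*Y**2 ↦ 2·1·1·1 = 2
Sum: F(6, 1, 5) = (72) + (6) + (30) + (2) = 110.
Reducing mod 7: 110 ≡ 5 (mod 7).
Since F(a, b, c) ≡ 5 ≠ 0 (mod 7), P does NOT lie on the curve.


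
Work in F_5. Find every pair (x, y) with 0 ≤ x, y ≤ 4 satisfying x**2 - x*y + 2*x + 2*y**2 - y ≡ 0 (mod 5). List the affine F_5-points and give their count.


Affine F_5-points: {(0, 0), (0, 3), (1, 3), (2, 2), (3, 0), (3, 2)}; count = 6.

For each of the 25 pairs (x, y) ∈ F_5², evaluate f(x, y) mod 5. Record the zeros.
  x = 0: [0↦0, 1↦1, 2↦1, 3↦0, 4↦3]  zeros at y ∈ {0, 3}
  x = 1: [0↦3, 1↦3, 2↦2, 3↦0, 4↦2]  zeros at y ∈ {3}
  x = 2: [0↦3, 1↦2, 2↦0, 3↦2, 4↦3]  zeros at y ∈ {2}
  x = 3: [0↦0, 1↦3, 2↦0, 3↦1, 4↦1]  zeros at y ∈ {0, 2}
  x = 4: [0↦4, 1↦1, 2↦2, 3↦2, 4↦1]  zeros at y ∈ ∅
Collecting zeros: affine points = {(0, 0), (0, 3), (1, 3), (2, 2), (3, 0), (3, 2)}.
Total count |C(F_5)_aff| = 6.


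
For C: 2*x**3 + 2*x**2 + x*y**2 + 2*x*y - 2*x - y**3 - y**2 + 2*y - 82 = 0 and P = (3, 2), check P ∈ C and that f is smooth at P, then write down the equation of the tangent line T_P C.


Tangent line at P: 72*x + 4*y - 224 = 0.

Step 1: f(3, 2) = 0, so P lies on C.
Step 2: partial derivatives
  f_x(x, y) = 6*x**2 + 4*x + y**2 + 2*y - 2, f_y(x, y) = 2*x*y + 2*x - 3*y**2 - 2*y + 2.
  f_x(P) = 72, f_y(P) = 4 (gradient nonzero, so P is smooth).
Step 3: tangent line at P: 72·(x − 3) + 4·(y − 2) = 0.
Expanding: 72*x + 4*y - 224 = 0.


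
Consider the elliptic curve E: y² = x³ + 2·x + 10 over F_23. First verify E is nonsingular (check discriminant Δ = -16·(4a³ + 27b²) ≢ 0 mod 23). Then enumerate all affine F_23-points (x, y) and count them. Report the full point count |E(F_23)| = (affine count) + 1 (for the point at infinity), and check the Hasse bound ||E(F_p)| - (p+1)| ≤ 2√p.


Affine points = {(1, 6), (1, 17), (4, 6), (4, 17), (6, 10), (6, 13), (8, 3), (8, 20), (10, 8), (10, 15), (11, 11), (11, 12), (13, 5), (13, 18), (17, 9), (17, 14), (18, 6), (18, 17), (20, 0)}; affine count = 19; |E(F_23)| = 20.

Discriminant check: Δ ∝ 4a³ + 27b² = 4·2³ + 27·10² = 4·8 + 27·100 ≡ 18 (mod 23). Nonzero ⇒ E is nonsingular.
For each x ∈ F_23, compute rhs = x³ + 2·x + 10 mod 23, then count y ∈ F_23 with y² ≡ rhs.
  x = 0: rhs = 10, matching y values: none (0 points).
  x = 1: rhs = 13, matching y values: 6, 17 (2 points).
  x = 2: rhs = 22, matching y values: none (0 points).
  x = 3: rhs = 20, matching y values: none (0 points).
  x = 4: rhs = 13, matching y values: 6, 17 (2 points).
  x = 5: rhs = 7, matching y values: none (0 points).
  x = 6: rhs = 8, matching y values: 10, 13 (2 points).
  x = 7: rhs = 22, matching y values: none (0 points).
  x = 8: rhs = 9, matching y values: 3, 20 (2 points).
  x = 9: rhs = 21, matching y values: none (0 points).
  x = 10: rhs = 18, matching y values: 8, 15 (2 points).
  x = 11: rhs = 6, matching y values: 11, 12 (2 points).
  x = 12: rhs = 14, matching y values: none (0 points).
  x = 13: rhs = 2, matching y values: 5, 18 (2 points).
  x = 14: rhs = 22, matching y values: none (0 points).
  x = 15: rhs = 11, matching y values: none (0 points).
  x = 16: rhs = 21, matching y values: none (0 points).
  x = 17: rhs = 12, matching y values: 9, 14 (2 points).
  x = 18: rhs = 13, matching y values: 6, 17 (2 points).
  x = 19: rhs = 7, matching y values: none (0 points).
  x = 20: rhs = 0, matching y values: 0 (1 points).
  x = 21: rhs = 21, matching y values: none (0 points).
  x = 22: rhs = 7, matching y values: none (0 points).
Total affine count: 19.
Full point count |E(F_23)| = 19 + 1 = 20.
Hasse bound: |20 − (23+1)| = |-4| = 4 ≤ 2√23 ≈ 9.5917 ✓.


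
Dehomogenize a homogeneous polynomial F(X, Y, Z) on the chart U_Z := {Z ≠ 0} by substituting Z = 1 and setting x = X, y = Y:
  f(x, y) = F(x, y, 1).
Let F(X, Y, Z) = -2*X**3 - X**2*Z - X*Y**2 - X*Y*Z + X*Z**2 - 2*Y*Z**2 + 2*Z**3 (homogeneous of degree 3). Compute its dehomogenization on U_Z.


f(x, y) = -2*x**3 - x**2 - x*y**2 - x*y + x - 2*y + 2

On U_Z we set Z = 1. Each monomial c·X^i·Y^j·Z^k in F becomes c·x^i·y^j·1^k = c·x^i·y^j.
Substituting Z = 1: F(X, Y, 1) = -2*x**3 - x**2 - x*y**2 - x*y + x - 2*y + 2.
Note: deg(f) ≤ deg(F) = 3; strict inequality happens when F is divisible by Z (lost terms).


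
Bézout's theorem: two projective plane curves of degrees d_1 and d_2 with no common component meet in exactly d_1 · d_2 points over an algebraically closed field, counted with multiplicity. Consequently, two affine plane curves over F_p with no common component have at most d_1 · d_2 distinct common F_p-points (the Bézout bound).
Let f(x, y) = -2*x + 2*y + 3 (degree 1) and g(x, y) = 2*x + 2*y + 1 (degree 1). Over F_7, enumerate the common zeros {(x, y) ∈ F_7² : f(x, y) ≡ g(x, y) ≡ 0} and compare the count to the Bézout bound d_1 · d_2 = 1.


Common zeros: {(4, 6)}; count = 1; Bézout bound = 1.

deg(f) = 1, deg(g) = 1, so Bézout bound = 1.
Scan x ∈ F_7. For each x, list the y ∈ F_7 with f(x, y) ≡ 0 and those with g(x, y) ≡ 0 (mod 7); the common zeros in that column are the intersection.
  x = 0: f ≡ 0 at y ∈ {2}; g ≡ 0 at y ∈ {3}; common: ∅.
  x = 1: f ≡ 0 at y ∈ {3}; g ≡ 0 at y ∈ {2}; common: ∅.
  x = 2: f ≡ 0 at y ∈ {4}; g ≡ 0 at y ∈ {1}; common: ∅.
  x = 3: f ≡ 0 at y ∈ {5}; g ≡ 0 at y ∈ {0}; common: ∅.
  x = 4: f ≡ 0 at y ∈ {6}; g ≡ 0 at y ∈ {6}; common: {6}.
  x = 5: f ≡ 0 at y ∈ {0}; g ≡ 0 at y ∈ {5}; common: ∅.
  x = 6: f ≡ 0 at y ∈ {1}; g ≡ 0 at y ∈ {4}; common: ∅.
Collecting: common zeros = {(4, 6)}, so the count is 1.
Comparison with the Bézout bound: 1 ≤ 1 = deg(f)·deg(g), as expected for curves with no common component (the bound is attained).


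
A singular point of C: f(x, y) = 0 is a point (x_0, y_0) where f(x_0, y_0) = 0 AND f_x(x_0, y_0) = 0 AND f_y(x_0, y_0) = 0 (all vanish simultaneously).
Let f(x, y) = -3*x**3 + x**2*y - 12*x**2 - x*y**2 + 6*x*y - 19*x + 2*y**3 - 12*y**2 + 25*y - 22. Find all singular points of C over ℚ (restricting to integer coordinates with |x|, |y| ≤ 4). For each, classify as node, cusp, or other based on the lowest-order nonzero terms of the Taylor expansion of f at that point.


Singular points: {(-1, 2)}; classification: node.

Compute partial derivatives:
  f_x = -9*x**2 + 2*x*y - 24*x - y**2 + 6*y - 19.
  f_y = x**2 - 2*x*y + 6*x + 6*y**2 - 24*y + 25.
Scan x_0 ∈ {−4, ..., 4}. For each x_0, f_y(x_0, y) is a polynomial in y; find its integer roots y ∈ {−4, ..., 4}, then test f_x and f at those candidates.
  x = -4: f_y(-4, y) = 6*y**2 - 16*y + 17; no integer root y with |y| ≤ 4.
  x = -3: f_y(-3, y) = 6*y**2 - 18*y + 16; no integer root y with |y| ≤ 4.
  x = -2: f_y(-2, y) = 6*y**2 - 20*y + 17; no integer root y with |y| ≤ 4.
  x = -1: f_y(-1, y) = 6*y**2 - 22*y + 20; vanishes at y ∈ {2}. (-1, 2): f_x = 0, f = 0 — SINGULAR.
  x = 0: f_y(0, y) = 6*y**2 - 24*y + 25; no integer root y with |y| ≤ 4.
  x = 1: f_y(1, y) = 6*y**2 - 26*y + 32; no integer root y with |y| ≤ 4.
  x = 2: f_y(2, y) = 6*y**2 - 28*y + 41; no integer root y with |y| ≤ 4.
  x = 3: f_y(3, y) = 6*y**2 - 30*y + 52; no integer root y with |y| ≤ 4.
  x = 4: f_y(4, y) = 6*y**2 - 32*y + 65; no integer root y with |y| ≤ 4.
Only singular point on the grid: (-1, 2).
Classify: substitute x = -1 + u, y = 2 + v and expand: f = -3*u**3 + u**2*v - u**2 - u*v**2 + 2*v**3 + v**2.
No constant or linear terms (consistent with a singular point). Quadratic part: -u**2 + v**2. Cubic part: -3*u**3 + u**2*v - u*v**2 + 2*v**3.
The quadratic part v**2 - u**2 = (v − u)(v + u) splits into two distinct linear factors, so there are two distinct tangent lines y − 2 = ±(x − -1) — this is a node (ordinary double point).
Classification: node.


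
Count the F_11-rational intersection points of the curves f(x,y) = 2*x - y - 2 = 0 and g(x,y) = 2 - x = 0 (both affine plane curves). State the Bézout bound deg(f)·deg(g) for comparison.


Common zeros: {(2, 2)}; count = 1; Bézout bound = 1.

deg(f) = 1, deg(g) = 1, so Bézout bound = 1.
Scan x ∈ F_11. For each x, list the y ∈ F_11 with f(x, y) ≡ 0 and those with g(x, y) ≡ 0 (mod 11); the common zeros in that column are the intersection.
  x = 0: f ≡ 0 at y ∈ {9}; g ≡ 0 at y ∈ ∅; common: ∅.
  x = 1: f ≡ 0 at y ∈ {0}; g ≡ 0 at y ∈ ∅; common: ∅.
  x = 2: f ≡ 0 at y ∈ {2}; g ≡ 0 at y ∈ {0, 1, 2, 3, 4, 5, 6, 7, 8, 9, 10}; common: {2}.
  x = 3: f ≡ 0 at y ∈ {4}; g ≡ 0 at y ∈ ∅; common: ∅.
  x = 4: f ≡ 0 at y ∈ {6}; g ≡ 0 at y ∈ ∅; common: ∅.
  x = 5: f ≡ 0 at y ∈ {8}; g ≡ 0 at y ∈ ∅; common: ∅.
  x = 6: f ≡ 0 at y ∈ {10}; g ≡ 0 at y ∈ ∅; common: ∅.
  x = 7: f ≡ 0 at y ∈ {1}; g ≡ 0 at y ∈ ∅; common: ∅.
  x = 8: f ≡ 0 at y ∈ {3}; g ≡ 0 at y ∈ ∅; common: ∅.
  x = 9: f ≡ 0 at y ∈ {5}; g ≡ 0 at y ∈ ∅; common: ∅.
  x = 10: f ≡ 0 at y ∈ {7}; g ≡ 0 at y ∈ ∅; common: ∅.
Collecting: common zeros = {(2, 2)}, so the count is 1.
Comparison with the Bézout bound: 1 ≤ 1 = deg(f)·deg(g), as expected for curves with no common component (the bound is attained).


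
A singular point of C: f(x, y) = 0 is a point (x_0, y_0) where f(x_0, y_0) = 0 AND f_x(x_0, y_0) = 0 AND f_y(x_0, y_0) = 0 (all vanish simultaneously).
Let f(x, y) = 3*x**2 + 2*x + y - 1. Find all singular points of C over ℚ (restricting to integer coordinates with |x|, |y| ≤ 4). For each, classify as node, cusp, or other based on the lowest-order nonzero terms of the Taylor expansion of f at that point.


No singular points in the scanned grid; C is smooth there.

Compute partial derivatives:
  f_x = 6*x + 2.
  f_y = 1.
f_y = 1 is a nonzero constant, so f_y never vanishes: no point (x, y) can satisfy f = f_x = f_y = 0. In particular no (x, y) ∈ {−4, ..., 4}² is singular; the curve is smooth.


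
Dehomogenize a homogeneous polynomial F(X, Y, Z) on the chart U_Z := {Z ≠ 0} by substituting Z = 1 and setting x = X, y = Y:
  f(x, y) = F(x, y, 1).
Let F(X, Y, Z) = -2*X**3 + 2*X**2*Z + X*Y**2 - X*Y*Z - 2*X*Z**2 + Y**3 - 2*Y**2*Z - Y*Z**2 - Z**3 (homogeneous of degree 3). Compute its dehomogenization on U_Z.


f(x, y) = -2*x**3 + 2*x**2 + x*y**2 - x*y - 2*x + y**3 - 2*y**2 - y - 1

On U_Z we set Z = 1. Each monomial c·X^i·Y^j·Z^k in F becomes c·x^i·y^j·1^k = c·x^i·y^j.
Substituting Z = 1: F(X, Y, 1) = -2*x**3 + 2*x**2 + x*y**2 - x*y - 2*x + y**3 - 2*y**2 - y - 1.
Note: deg(f) ≤ deg(F) = 3; strict inequality happens when F is divisible by Z (lost terms).


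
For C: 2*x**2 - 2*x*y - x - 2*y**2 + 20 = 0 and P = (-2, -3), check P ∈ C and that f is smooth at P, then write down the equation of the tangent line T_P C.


Tangent line at P: -3*x + 16*y + 42 = 0.

Step 1: f(-2, -3) = 0, so P lies on C.
Step 2: partial derivatives
  f_x(x, y) = 4*x - 2*y - 1, f_y(x, y) = -2*x - 4*y.
  f_x(P) = -3, f_y(P) = 16 (gradient nonzero, so P is smooth).
Step 3: tangent line at P: -3·(x − -2) + 16·(y − -3) = 0.
Expanding: -3*x + 16*y + 42 = 0.


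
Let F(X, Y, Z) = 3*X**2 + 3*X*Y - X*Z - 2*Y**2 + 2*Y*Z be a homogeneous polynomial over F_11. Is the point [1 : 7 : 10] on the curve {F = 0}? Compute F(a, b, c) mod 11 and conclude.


F(1,7,10) ≡ 1 (mod 11); P is NOT on the curve.

Evaluate F(1, 7, 10) term-by-term (mod 11).
  3*X**2 ↦ 3·1·1·1 = 3
  3*X*Y ↦ 3·1·7·1 = 21
  -X*Z ↦ -1·1·1·10 = -10
  -2*Y**2 ↦ -2·1·49·1 = -98
  2*Y*Z ↦ 2·1·7·10 = 140
Sum: F(1, 7, 10) = (3) + (21) + (-10) + (-98) + (140) = 56.
Reducing mod 11: 56 ≡ 1 (mod 11).
Since F(a, b, c) ≡ 1 ≠ 0 (mod 11), P does NOT lie on the curve.


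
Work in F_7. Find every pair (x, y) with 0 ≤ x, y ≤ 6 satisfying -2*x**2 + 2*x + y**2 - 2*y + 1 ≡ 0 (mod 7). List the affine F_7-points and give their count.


Affine F_7-points: {(0, 1), (1, 1), (2, 3), (2, 6), (6, 3), (6, 6)}; count = 6.

For each of the 49 pairs (x, y) ∈ F_7², evaluate f(x, y) mod 7. Record the zeros.
  x = 0: [0↦1, 1↦0, 2↦1, 3↦4, 4↦2, 5↦2, 6↦4]  zeros at y ∈ {1}
  x = 1: [0↦1, 1↦0, 2↦1, 3↦4, 4↦2, 5↦2, 6↦4]  zeros at y ∈ {1}
  x = 2: [0↦4, 1↦3, 2↦4, 3↦0, 4↦5, 5↦5, 6↦0]  zeros at y ∈ {3, 6}
  x = 3: [0↦3, 1↦2, 2↦3, 3↦6, 4↦4, 5↦4, 6↦6]  zeros at y ∈ ∅
  x = 4: [0↦5, 1↦4, 2↦5, 3↦1, 4↦6, 5↦6, 6↦1]  zeros at y ∈ ∅
  x = 5: [0↦3, 1↦2, 2↦3, 3↦6, 4↦4, 5↦4, 6↦6]  zeros at y ∈ ∅
  x = 6: [0↦4, 1↦3, 2↦4, 3↦0, 4↦5, 5↦5, 6↦0]  zeros at y ∈ {3, 6}
Collecting zeros: affine points = {(0, 1), (1, 1), (2, 3), (2, 6), (6, 3), (6, 6)}.
Total count |C(F_7)_aff| = 6.


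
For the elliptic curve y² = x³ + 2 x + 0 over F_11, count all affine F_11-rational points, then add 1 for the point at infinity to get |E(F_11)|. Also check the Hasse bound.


Affine points = {(0, 0), (1, 5), (1, 6), (2, 1), (2, 10), (3, 0), (5, 5), (5, 6), (7, 4), (7, 7), (8, 0)}; affine count = 11; |E(F_11)| = 12.

Discriminant check: Δ ∝ 4a³ + 27b² = 4·2³ + 27·0² = 4·8 + 27·0 ≡ 10 (mod 11). Nonzero ⇒ E is nonsingular.
For each x ∈ F_11, compute rhs = x³ + 2·x + 0 mod 11, then count y ∈ F_11 with y² ≡ rhs.
  x = 0: rhs = 0, matching y values: 0 (1 points).
  x = 1: rhs = 3, matching y values: 5, 6 (2 points).
  x = 2: rhs = 1, matching y values: 1, 10 (2 points).
  x = 3: rhs = 0, matching y values: 0 (1 points).
  x = 4: rhs = 6, matching y values: none (0 points).
  x = 5: rhs = 3, matching y values: 5, 6 (2 points).
  x = 6: rhs = 8, matching y values: none (0 points).
  x = 7: rhs = 5, matching y values: 4, 7 (2 points).
  x = 8: rhs = 0, matching y values: 0 (1 points).
  x = 9: rhs = 10, matching y values: none (0 points).
  x = 10: rhs = 8, matching y values: none (0 points).
Total affine count: 11.
Full point count |E(F_11)| = 11 + 1 = 12.
Hasse bound: |12 − (11+1)| = |0| = 0 ≤ 2√11 ≈ 6.6332 ✓.


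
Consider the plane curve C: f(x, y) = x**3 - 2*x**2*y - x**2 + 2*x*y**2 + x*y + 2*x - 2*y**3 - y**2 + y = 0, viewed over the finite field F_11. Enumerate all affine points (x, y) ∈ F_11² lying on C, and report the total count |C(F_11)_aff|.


Affine F_11-points: {(0, 0), (0, 6), (0, 10), (1, 4), (1, 9), (3, 2), (3, 8), (3, 9), (4, 5), (4, 6), (4, 9), (5, 0), (5, 10), (7, 0), (9, 6), (10, 1)}; count = 16.

For each of the 121 pairs (x, y) ∈ F_11², evaluate f(x, y) mod 11. Record the zeros.
  x = 0: [0↦0, 1↦9, 2↦4, 3↦6, 4↦3, 5↦5, 6↦0, 7↦9, 8↦9, 9↦10, 10↦0]  zeros at y ∈ {0, 6, 10}
  x = 1: [0↦2, 1↦1, 2↦1, 3↦1, 4↦0, 5↦8, 6↦2, 7↦3, 8↦10, 9↦0, 10↦5]  zeros at y ∈ {4, 9}
  x = 2: [0↦8, 1↦4, 2↦5, 3↦10, 4↦7, 5↦6, 6↦6, 7↦6, 8↦5, 9↦2, 10↦7]  zeros at y ∈ ∅
  x = 3: [0↦2, 1↦2, 2↦0, 3↦6, 4↦8, 5↦5, 6↦7, 7↦2, 8↦0, 9↦0, 10↦1]  zeros at y ∈ {2, 8, 9}
  x = 4: [0↦1, 1↦1, 2↦3, 3↦6, 4↦9, 5↦0, 6↦0, 7↦8, 8↦1, 9↦0, 10↦4]  zeros at y ∈ {5, 6, 9}
  x = 5: [0↦0, 1↦7, 2↦9, 3↦5, 4↦5, 5↦8, 6↦2, 7↦8, 8↦3, 9↦8, 10↦0]  zeros at y ∈ {0, 10}
  x = 6: [0↦5, 1↦4, 2↦2, 3↦9, 4↦2, 5↦2, 6↦8, 7↦8, 8↦1, 9↦8, 10↦6]  zeros at y ∈ ∅
  x = 7: [0↦0, 1↦9, 2↦10, 3↦2, 4↦6, 5↦10, 6↦2, 7↦3, 8↦1, 9↦6, 10↦6]  zeros at y ∈ {0}
  x = 8: [0↦2, 1↦6, 2↦6, 3↦1, 4↦1, 5↦5, 6↦1, 7↦10, 8↦9, 9↦8, 10↦6]  zeros at y ∈ ∅
  x = 9: [0↦6, 1↦1, 2↦7, 3↦1, 4↦4, 5↦4, 6↦0, 7↦2, 8↦9, 9↦9, 10↦1]  zeros at y ∈ {6}
  x = 10: [0↦7, 1↦0, 2↦8, 3↦8, 4↦10, 5↦2, 6↦5, 7↦7, 8↦7, 9↦4, 10↦8]  zeros at y ∈ {1}
Collecting zeros: affine points = {(0, 0), (0, 6), (0, 10), (1, 4), (1, 9), (3, 2), (3, 8), (3, 9), (4, 5), (4, 6), (4, 9), (5, 0), (5, 10), (7, 0), (9, 6), (10, 1)}.
Total count |C(F_11)_aff| = 16.


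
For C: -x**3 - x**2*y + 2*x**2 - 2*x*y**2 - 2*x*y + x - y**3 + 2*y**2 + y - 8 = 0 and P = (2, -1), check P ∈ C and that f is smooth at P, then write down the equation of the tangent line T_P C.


Tangent line at P: x - 6*y - 8 = 0.

Step 1: f(2, -1) = 0, so P lies on C.
Step 2: partial derivatives
  f_x(x, y) = -3*x**2 - 2*x*y + 4*x - 2*y**2 - 2*y + 1, f_y(x, y) = -x**2 - 4*x*y - 2*x - 3*y**2 + 4*y + 1.
  f_x(P) = 1, f_y(P) = -6 (gradient nonzero, so P is smooth).
Step 3: tangent line at P: 1·(x − 2) + -6·(y − -1) = 0.
Expanding: x - 6*y - 8 = 0.


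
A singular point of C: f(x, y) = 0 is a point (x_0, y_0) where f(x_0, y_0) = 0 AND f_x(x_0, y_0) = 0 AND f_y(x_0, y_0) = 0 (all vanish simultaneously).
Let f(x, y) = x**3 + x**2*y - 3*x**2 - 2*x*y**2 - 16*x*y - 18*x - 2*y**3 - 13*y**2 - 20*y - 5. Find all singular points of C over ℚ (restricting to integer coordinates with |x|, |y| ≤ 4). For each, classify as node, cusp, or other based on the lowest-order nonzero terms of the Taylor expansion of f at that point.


Singular points: {(2, -3)}; classification: cusp.

Compute partial derivatives:
  f_x = 3*x**2 + 2*x*y - 6*x - 2*y**2 - 16*y - 18.
  f_y = x**2 - 4*x*y - 16*x - 6*y**2 - 26*y - 20.
Scan x_0 ∈ {−4, ..., 4}. For each x_0, f_y(x_0, y) is a polynomial in y; find its integer roots y ∈ {−4, ..., 4}, then test f_x and f at those candidates.
  x = -4: f_y(-4, y) = -6*y**2 - 10*y + 60; no integer root y with |y| ≤ 4.
  x = -3: f_y(-3, y) = -6*y**2 - 14*y + 37; no integer root y with |y| ≤ 4.
  x = -2: f_y(-2, y) = -6*y**2 - 18*y + 16; no integer root y with |y| ≤ 4.
  x = -1: f_y(-1, y) = -6*y**2 - 22*y - 3; no integer root y with |y| ≤ 4.
  x = 0: f_y(0, y) = -6*y**2 - 26*y - 20; vanishes at y ∈ {-1}. (0, -1): f_x = -4 ≠ 0.
  x = 1: f_y(1, y) = -6*y**2 - 30*y - 35; no integer root y with |y| ≤ 4.
  x = 2: f_y(2, y) = -6*y**2 - 34*y - 48; vanishes at y ∈ {-3}. (2, -3): f_x = 0, f = 0 — SINGULAR.
  x = 3: f_y(3, y) = -6*y**2 - 38*y - 59; no integer root y with |y| ≤ 4.
  x = 4: f_y(4, y) = -6*y**2 - 42*y - 68; no integer root y with |y| ≤ 4.
Only singular point on the grid: (2, -3).
Classify: substitute x = 2 + u, y = -3 + v and expand: f = u**3 + u**2*v - 2*u*v**2 - 2*v**3 + v**2.
No constant or linear terms (consistent with a singular point). Quadratic part: v**2. Cubic part: u**3 + u**2*v - 2*u*v**2 - 2*v**3.
The quadratic part v**2 is a perfect square, so there is a single (double) tangent line v = 0, i.e. y = -3. Restricting the cubic part to that line (v = 0) leaves u**3 ≠ 0, so f is not divisible by v and the branch is v² ≈ -u**3 to lowest order — this is a cusp.
Classification: cusp.


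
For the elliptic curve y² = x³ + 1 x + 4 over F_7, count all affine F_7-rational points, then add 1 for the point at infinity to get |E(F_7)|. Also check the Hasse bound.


Affine points = {(0, 2), (0, 5), (2, 0), (4, 3), (4, 4), (5, 1), (5, 6), (6, 3), (6, 4)}; affine count = 9; |E(F_7)| = 10.

Discriminant check: Δ ∝ 4a³ + 27b² = 4·1³ + 27·4² = 4·1 + 27·16 ≡ 2 (mod 7). Nonzero ⇒ E is nonsingular.
For each x ∈ F_7, compute rhs = x³ + 1·x + 4 mod 7, then count y ∈ F_7 with y² ≡ rhs.
  x = 0: rhs = 4, matching y values: 2, 5 (2 points).
  x = 1: rhs = 6, matching y values: none (0 points).
  x = 2: rhs = 0, matching y values: 0 (1 points).
  x = 3: rhs = 6, matching y values: none (0 points).
  x = 4: rhs = 2, matching y values: 3, 4 (2 points).
  x = 5: rhs = 1, matching y values: 1, 6 (2 points).
  x = 6: rhs = 2, matching y values: 3, 4 (2 points).
Total affine count: 9.
Full point count |E(F_7)| = 9 + 1 = 10.
Hasse bound: |10 − (7+1)| = |2| = 2 ≤ 2√7 ≈ 5.2915 ✓.


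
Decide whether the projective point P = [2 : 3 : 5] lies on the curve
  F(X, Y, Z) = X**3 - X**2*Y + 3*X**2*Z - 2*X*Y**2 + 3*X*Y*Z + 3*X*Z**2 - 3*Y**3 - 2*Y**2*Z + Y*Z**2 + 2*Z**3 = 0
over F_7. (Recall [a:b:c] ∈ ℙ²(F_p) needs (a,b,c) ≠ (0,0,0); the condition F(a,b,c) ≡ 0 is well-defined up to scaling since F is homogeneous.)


F(2,3,5) ≡ 1 (mod 7); P is NOT on the curve.

Evaluate F(2, 3, 5) term-by-term (mod 7).
  X**3 ↦ 1·8·1·1 = 8
  -X**2*Y ↦ -1·4·3·1 = -12
  3*X**2*Z ↦ 3·4·1·5 = 60
  -2*X*Y**2 ↦ -2·2·9·1 = -36
  3*X*Y*Z ↦ 3·2·3·5 = 90
  3*X*Z**2 ↦ 3·2·1·25 = 150
  -3*Y**3 ↦ -3·1·27·1 = -81
  -2*Y**2*Z ↦ -2·1·9·5 = -90
  Y*Z**2 ↦ 1·1·3·25 = 75
  2*Z**3 ↦ 2·1·1·125 = 250
Sum: F(2, 3, 5) = (8) + (-12) + (60) + (-36) + (90) + (150) + (-81) + (-90) + (75) + (250) = 414.
Reducing mod 7: 414 ≡ 1 (mod 7).
Since F(a, b, c) ≡ 1 ≠ 0 (mod 7), P does NOT lie on the curve.


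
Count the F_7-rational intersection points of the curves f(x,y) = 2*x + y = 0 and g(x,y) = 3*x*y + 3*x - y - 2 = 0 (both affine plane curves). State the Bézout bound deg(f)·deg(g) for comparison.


Common zeros: ∅; count = 0; Bézout bound = 2.

deg(f) = 1, deg(g) = 2, so Bézout bound = 2.
Scan x ∈ F_7. For each x, list the y ∈ F_7 with f(x, y) ≡ 0 and those with g(x, y) ≡ 0 (mod 7); the common zeros in that column are the intersection.
  x = 0: f ≡ 0 at y ∈ {0}; g ≡ 0 at y ∈ {5}; common: ∅.
  x = 1: f ≡ 0 at y ∈ {5}; g ≡ 0 at y ∈ {3}; common: ∅.
  x = 2: f ≡ 0 at y ∈ {3}; g ≡ 0 at y ∈ {2}; common: ∅.
  x = 3: f ≡ 0 at y ∈ {1}; g ≡ 0 at y ∈ {0}; common: ∅.
  x = 4: f ≡ 0 at y ∈ {6}; g ≡ 0 at y ∈ {1}; common: ∅.
  x = 5: f ≡ 0 at y ∈ {4}; g ≡ 0 at y ∈ ∅; common: ∅.
  x = 6: f ≡ 0 at y ∈ {2}; g ≡ 0 at y ∈ {4}; common: ∅.
Collecting: common zeros = ∅, so the count is 0.
Comparison with the Bézout bound: 0 ≤ 2 = deg(f)·deg(g), as expected for curves with no common component (the affine F_7-count falls short of the bound because intersections may lie at infinity, over extension fields, or carry multiplicity).


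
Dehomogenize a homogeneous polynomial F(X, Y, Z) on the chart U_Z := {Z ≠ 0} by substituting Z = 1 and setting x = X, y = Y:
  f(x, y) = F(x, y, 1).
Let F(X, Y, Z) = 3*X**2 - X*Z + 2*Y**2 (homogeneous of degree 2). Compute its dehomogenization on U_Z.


f(x, y) = 3*x**2 - x + 2*y**2

On U_Z we set Z = 1. Each monomial c·X^i·Y^j·Z^k in F becomes c·x^i·y^j·1^k = c·x^i·y^j.
Substituting Z = 1: F(X, Y, 1) = 3*x**2 - x + 2*y**2.
Note: deg(f) ≤ deg(F) = 2; strict inequality happens when F is divisible by Z (lost terms).


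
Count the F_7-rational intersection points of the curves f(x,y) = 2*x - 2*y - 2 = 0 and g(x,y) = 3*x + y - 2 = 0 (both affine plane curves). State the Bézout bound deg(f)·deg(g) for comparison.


Common zeros: {(6, 5)}; count = 1; Bézout bound = 1.

deg(f) = 1, deg(g) = 1, so Bézout bound = 1.
Scan x ∈ F_7. For each x, list the y ∈ F_7 with f(x, y) ≡ 0 and those with g(x, y) ≡ 0 (mod 7); the common zeros in that column are the intersection.
  x = 0: f ≡ 0 at y ∈ {6}; g ≡ 0 at y ∈ {2}; common: ∅.
  x = 1: f ≡ 0 at y ∈ {0}; g ≡ 0 at y ∈ {6}; common: ∅.
  x = 2: f ≡ 0 at y ∈ {1}; g ≡ 0 at y ∈ {3}; common: ∅.
  x = 3: f ≡ 0 at y ∈ {2}; g ≡ 0 at y ∈ {0}; common: ∅.
  x = 4: f ≡ 0 at y ∈ {3}; g ≡ 0 at y ∈ {4}; common: ∅.
  x = 5: f ≡ 0 at y ∈ {4}; g ≡ 0 at y ∈ {1}; common: ∅.
  x = 6: f ≡ 0 at y ∈ {5}; g ≡ 0 at y ∈ {5}; common: {5}.
Collecting: common zeros = {(6, 5)}, so the count is 1.
Comparison with the Bézout bound: 1 ≤ 1 = deg(f)·deg(g), as expected for curves with no common component (the bound is attained).


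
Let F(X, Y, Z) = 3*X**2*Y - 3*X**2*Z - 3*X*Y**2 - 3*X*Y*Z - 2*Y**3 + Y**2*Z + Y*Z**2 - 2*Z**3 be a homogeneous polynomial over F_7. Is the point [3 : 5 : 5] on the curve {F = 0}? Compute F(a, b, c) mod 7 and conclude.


F(3,5,5) ≡ 0 (mod 7); P is on the curve.

Evaluate F(3, 5, 5) term-by-term (mod 7).
  3*X**2*Y ↦ 3·9·5·1 = 135
  -3*X**2*Z ↦ -3·9·1·5 = -135
  -3*X*Y**2 ↦ -3·3·25·1 = -225
  -3*X*Y*Z ↦ -3·3·5·5 = -225
  -2*Y**3 ↦ -2·1·125·1 = -250
  Y**2*Z ↦ 1·1·25·5 = 125
  Y*Z**2 ↦ 1·1·5·25 = 125
  -2*Z**3 ↦ -2·1·1·125 = -250
Sum: F(3, 5, 5) = (135) + (-135) + (-225) + (-225) + (-250) + (125) + (125) + (-250) = -700.
Reducing mod 7: -700 ≡ 0 (mod 7).
Since F(a, b, c) ≡ 0 (mod 7), P lies on the curve.


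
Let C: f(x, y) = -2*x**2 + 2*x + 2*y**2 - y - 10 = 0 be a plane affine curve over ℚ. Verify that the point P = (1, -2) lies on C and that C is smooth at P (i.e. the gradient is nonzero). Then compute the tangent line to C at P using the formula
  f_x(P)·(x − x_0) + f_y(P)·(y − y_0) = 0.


Tangent line at P: -2*x - 9*y - 16 = 0.

Step 1: f(1, -2) = 0, so P lies on C.
Step 2: partial derivatives
  f_x(x, y) = 2 - 4*x, f_y(x, y) = 4*y - 1.
  f_x(P) = -2, f_y(P) = -9 (gradient nonzero, so P is smooth).
Step 3: tangent line at P: -2·(x − 1) + -9·(y − -2) = 0.
Expanding: -2*x - 9*y - 16 = 0.


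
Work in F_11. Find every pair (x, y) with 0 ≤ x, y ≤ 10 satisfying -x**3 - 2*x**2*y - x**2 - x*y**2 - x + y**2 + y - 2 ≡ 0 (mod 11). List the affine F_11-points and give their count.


Affine F_11-points: {(0, 1), (0, 9), (1, 6), (3, 3), (3, 5), (7, 6), (7, 9), (9, 1), (9, 5), (10, 1), (10, 5)}; count = 11.

For each of the 121 pairs (x, y) ∈ F_11², evaluate f(x, y) mod 11. Record the zeros.
  x = 0: [0↦9, 1↦0, 2↦4, 3↦10, 4↦7, 5↦6, 6↦7, 7↦10, 8↦4, 9↦0, 10↦9]  zeros at y ∈ {1, 9}
  x = 1: [0↦6, 1↦5, 2↦4, 3↦3, 4↦2, 5↦1, 6↦0, 7↦10, 8↦9, 9↦8, 10↦7]  zeros at y ∈ {6}
  x = 2: [0↦6, 1↦9, 2↦10, 3↦9, 4↦6, 5↦1, 6↦5, 7↦7, 8↦7, 9↦5, 10↦1]  zeros at y ∈ ∅
  x = 3: [0↦3, 1↦6, 2↦5, 3↦0, 4↦2, 5↦0, 6↦5, 7↦6, 8↦3, 9↦7, 10↦7]  zeros at y ∈ {3, 5}
  x = 4: [0↦2, 1↦1, 2↦5, 3↦3, 4↦6, 5↦3, 6↦5, 7↦1, 8↦2, 9↦8, 10↦8]  zeros at y ∈ ∅
  x = 5: [0↦8, 1↦10, 2↦4, 3↦1, 4↦1, 5↦4, 6↦10, 7↦8, 8↦9, 9↦2, 10↦9]  zeros at y ∈ ∅
  x = 6: [0↦4, 1↦5, 2↦7, 3↦10, 4↦3, 5↦8, 6↦3, 7↦10, 8↦7, 9↦5, 10↦4]  zeros at y ∈ ∅
  x = 7: [0↦6, 1↦2, 2↦8, 3↦2, 4↦6, 5↦9, 6↦0, 7↦1, 8↦1, 9↦0, 10↦9]  zeros at y ∈ {6, 9}
  x = 8: [0↦8, 1↦6, 2↦1, 3↦4, 4↦4, 5↦1, 6↦6, 7↦8, 8↦7, 9↦3, 10↦7]  zeros at y ∈ ∅
  x = 9: [0↦4, 1↦0, 2↦2, 3↦10, 4↦2, 5↦0, 6↦4, 7↦3, 8↦8, 9↦8, 10↦3]  zeros at y ∈ {1, 5}
  x = 10: [0↦10, 1↦0, 2↦5, 3↦3, 4↦5, 5↦0, 6↦10, 7↦2, 8↦9, 9↦9, 10↦2]  zeros at y ∈ {1, 5}
Collecting zeros: affine points = {(0, 1), (0, 9), (1, 6), (3, 3), (3, 5), (7, 6), (7, 9), (9, 1), (9, 5), (10, 1), (10, 5)}.
Total count |C(F_11)_aff| = 11.


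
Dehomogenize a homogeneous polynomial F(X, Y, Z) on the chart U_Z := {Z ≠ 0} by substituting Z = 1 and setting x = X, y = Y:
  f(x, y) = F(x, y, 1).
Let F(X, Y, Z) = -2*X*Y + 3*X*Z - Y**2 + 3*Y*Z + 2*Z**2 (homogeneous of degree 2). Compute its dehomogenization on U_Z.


f(x, y) = -2*x*y + 3*x - y**2 + 3*y + 2

On U_Z we set Z = 1. Each monomial c·X^i·Y^j·Z^k in F becomes c·x^i·y^j·1^k = c·x^i·y^j.
Substituting Z = 1: F(X, Y, 1) = -2*x*y + 3*x - y**2 + 3*y + 2.
Note: deg(f) ≤ deg(F) = 2; strict inequality happens when F is divisible by Z (lost terms).


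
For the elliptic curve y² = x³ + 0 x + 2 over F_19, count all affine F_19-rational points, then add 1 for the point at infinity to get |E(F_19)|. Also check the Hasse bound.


Affine points = {(4, 3), (4, 16), (6, 3), (6, 16), (8, 1), (8, 18), (9, 3), (9, 16), (12, 1), (12, 18), (18, 1), (18, 18)}; affine count = 12; |E(F_19)| = 13.

Discriminant check: Δ ∝ 4a³ + 27b² = 4·0³ + 27·2² = 4·0 + 27·4 ≡ 13 (mod 19). Nonzero ⇒ E is nonsingular.
For each x ∈ F_19, compute rhs = x³ + 0·x + 2 mod 19, then count y ∈ F_19 with y² ≡ rhs.
  x = 0: rhs = 2, matching y values: none (0 points).
  x = 1: rhs = 3, matching y values: none (0 points).
  x = 2: rhs = 10, matching y values: none (0 points).
  x = 3: rhs = 10, matching y values: none (0 points).
  x = 4: rhs = 9, matching y values: 3, 16 (2 points).
  x = 5: rhs = 13, matching y values: none (0 points).
  x = 6: rhs = 9, matching y values: 3, 16 (2 points).
  x = 7: rhs = 3, matching y values: none (0 points).
  x = 8: rhs = 1, matching y values: 1, 18 (2 points).
  x = 9: rhs = 9, matching y values: 3, 16 (2 points).
  x = 10: rhs = 14, matching y values: none (0 points).
  x = 11: rhs = 3, matching y values: none (0 points).
  x = 12: rhs = 1, matching y values: 1, 18 (2 points).
  x = 13: rhs = 14, matching y values: none (0 points).
  x = 14: rhs = 10, matching y values: none (0 points).
  x = 15: rhs = 14, matching y values: none (0 points).
  x = 16: rhs = 13, matching y values: none (0 points).
  x = 17: rhs = 13, matching y values: none (0 points).
  x = 18: rhs = 1, matching y values: 1, 18 (2 points).
Total affine count: 12.
Full point count |E(F_19)| = 12 + 1 = 13.
Hasse bound: |13 − (19+1)| = |-7| = 7 ≤ 2√19 ≈ 8.7178 ✓.


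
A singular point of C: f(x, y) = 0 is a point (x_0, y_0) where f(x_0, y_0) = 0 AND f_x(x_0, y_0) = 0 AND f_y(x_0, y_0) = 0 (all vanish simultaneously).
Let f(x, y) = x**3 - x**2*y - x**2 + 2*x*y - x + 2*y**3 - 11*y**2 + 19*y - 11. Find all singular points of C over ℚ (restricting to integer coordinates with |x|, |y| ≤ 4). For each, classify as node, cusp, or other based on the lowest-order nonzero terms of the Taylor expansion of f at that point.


Singular points: {(1, 2)}; classification: cusp.

Compute partial derivatives:
  f_x = 3*x**2 - 2*x*y - 2*x + 2*y - 1.
  f_y = -x**2 + 2*x + 6*y**2 - 22*y + 19.
Scan x_0 ∈ {−4, ..., 4}. For each x_0, f_y(x_0, y) is a polynomial in y; find its integer roots y ∈ {−4, ..., 4}, then test f_x and f at those candidates.
  x = -4: f_y(-4, y) = 6*y**2 - 22*y - 5; no integer root y with |y| ≤ 4.
  x = -3: f_y(-3, y) = 6*y**2 - 22*y + 4; no integer root y with |y| ≤ 4.
  x = -2: f_y(-2, y) = 6*y**2 - 22*y + 11; no integer root y with |y| ≤ 4.
  x = -1: f_y(-1, y) = 6*y**2 - 22*y + 16; vanishes at y ∈ {1}. (-1, 1): f_x = 8 ≠ 0.
  x = 0: f_y(0, y) = 6*y**2 - 22*y + 19; no integer root y with |y| ≤ 4.
  x = 1: f_y(1, y) = 6*y**2 - 22*y + 20; vanishes at y ∈ {2}. (1, 2): f_x = 0, f = 0 — SINGULAR.
  x = 2: f_y(2, y) = 6*y**2 - 22*y + 19; no integer root y with |y| ≤ 4.
  x = 3: f_y(3, y) = 6*y**2 - 22*y + 16; vanishes at y ∈ {1}. (3, 1): f_x = 16 ≠ 0.
  x = 4: f_y(4, y) = 6*y**2 - 22*y + 11; no integer root y with |y| ≤ 4.
Only singular point on the grid: (1, 2).
Classify: substitute x = 1 + u, y = 2 + v and expand: f = u**3 - u**2*v + 2*v**3 + v**2.
No constant or linear terms (consistent with a singular point). Quadratic part: v**2. Cubic part: u**3 - u**2*v + 2*v**3.
The quadratic part v**2 is a perfect square, so there is a single (double) tangent line v = 0, i.e. y = 2. Restricting the cubic part to that line (v = 0) leaves u**3 ≠ 0, so f is not divisible by v and the branch is v² ≈ -u**3 to lowest order — this is a cusp.
Classification: cusp.


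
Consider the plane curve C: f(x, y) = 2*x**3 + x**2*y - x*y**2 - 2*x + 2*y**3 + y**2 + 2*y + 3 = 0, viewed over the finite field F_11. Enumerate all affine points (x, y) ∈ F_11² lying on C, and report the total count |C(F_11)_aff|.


Affine F_11-points: {(0, 10), (1, 3), (1, 4), (2, 1), (2, 8), (4, 4), (5, 2), (5, 5), (5, 6), (6, 2), (7, 10), (10, 2), (10, 9), (10, 10)}; count = 14.

For each of the 121 pairs (x, y) ∈ F_11², evaluate f(x, y) mod 11. Record the zeros.
  x = 0: [0↦3, 1↦8, 2↦5, 3↦6, 4↦1, 5↦2, 6↦10, 7↦4, 8↦7, 9↦9, 10↦0]  zeros at y ∈ {10}
  x = 1: [0↦3, 1↦8, 2↦3, 3↦0, 4↦0, 5↦4, 6↦2, 7↦6, 8↦6, 9↦3, 10↦9]  zeros at y ∈ {3, 4}
  x = 2: [0↦4, 1↦0, 2↦6, 3↦1, 4↦8, 5↦6, 6↦7, 7↦1, 8↦0, 9↦5, 10↦6]  zeros at y ∈ {1, 8}
  x = 3: [0↦7, 1↦7, 2↦4, 3↦10, 4↦4, 5↦9, 6↦4, 7↦1, 8↦1, 9↦5, 10↦3]  zeros at y ∈ ∅
  x = 4: [0↦2, 1↦8, 2↦9, 3↦6, 4↦0, 5↦3, 6↦5, 7↦7, 8↦10, 9↦4, 10↦1]  zeros at y ∈ {4}
  x = 5: [0↦1, 1↦4, 2↦0, 3↦1, 4↦8, 5↦0, 6↦0, 7↦9, 8↦6, 9↦3, 10↦1]  zeros at y ∈ {2, 5, 6}
  x = 6: [0↦5, 1↦7, 2↦0, 3↦7, 4↦7, 5↦1, 6↦1, 7↦8, 8↦1, 9↦3, 10↦4]  zeros at y ∈ {2}
  x = 7: [0↦4, 1↦7, 2↦10, 3↦3, 4↦9, 5↦7, 6↦9, 7↦5, 8↦7, 9↦5, 10↦0]  zeros at y ∈ {10}
  x = 8: [0↦10, 1↦5, 2↦9, 3↦1, 4↦4, 5↦8, 6↦3, 7↦1, 8↦3, 9↦10, 10↦1]  zeros at y ∈ ∅
  x = 9: [0↦2, 1↦2, 2↦9, 3↦2, 4↦4, 5↦5, 6↦6, 7↦8, 8↦1, 9↦8, 10↦8]  zeros at y ∈ ∅
  x = 10: [0↦3, 1↦10, 2↦0, 3↦7, 4↦10, 5↦10, 6↦8, 7↦5, 8↦2, 9↦0, 10↦0]  zeros at y ∈ {2, 9, 10}
Collecting zeros: affine points = {(0, 10), (1, 3), (1, 4), (2, 1), (2, 8), (4, 4), (5, 2), (5, 5), (5, 6), (6, 2), (7, 10), (10, 2), (10, 9), (10, 10)}.
Total count |C(F_11)_aff| = 14.


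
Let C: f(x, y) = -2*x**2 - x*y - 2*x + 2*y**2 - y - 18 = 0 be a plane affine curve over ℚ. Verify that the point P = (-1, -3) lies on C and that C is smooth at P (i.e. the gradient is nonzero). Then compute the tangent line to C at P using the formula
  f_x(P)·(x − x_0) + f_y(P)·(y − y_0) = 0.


Tangent line at P: 5*x - 12*y - 31 = 0.

Step 1: f(-1, -3) = 0, so P lies on C.
Step 2: partial derivatives
  f_x(x, y) = -4*x - y - 2, f_y(x, y) = -x + 4*y - 1.
  f_x(P) = 5, f_y(P) = -12 (gradient nonzero, so P is smooth).
Step 3: tangent line at P: 5·(x − -1) + -12·(y − -3) = 0.
Expanding: 5*x - 12*y - 31 = 0.


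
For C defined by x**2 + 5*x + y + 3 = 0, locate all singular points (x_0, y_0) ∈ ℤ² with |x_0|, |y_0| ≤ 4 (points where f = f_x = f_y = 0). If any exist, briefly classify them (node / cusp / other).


No singular points in the scanned grid; C is smooth there.

Compute partial derivatives:
  f_x = 2*x + 5.
  f_y = 1.
f_y = 1 is a nonzero constant, so f_y never vanishes: no point (x, y) can satisfy f = f_x = f_y = 0. In particular no (x, y) ∈ {−4, ..., 4}² is singular; the curve is smooth.


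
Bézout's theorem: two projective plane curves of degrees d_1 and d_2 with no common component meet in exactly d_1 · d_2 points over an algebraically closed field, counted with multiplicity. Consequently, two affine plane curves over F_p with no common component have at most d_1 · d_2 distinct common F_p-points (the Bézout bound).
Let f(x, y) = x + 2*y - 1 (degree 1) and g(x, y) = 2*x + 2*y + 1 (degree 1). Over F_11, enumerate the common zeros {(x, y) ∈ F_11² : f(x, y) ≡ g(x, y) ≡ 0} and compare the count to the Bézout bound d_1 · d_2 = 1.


Common zeros: {(9, 7)}; count = 1; Bézout bound = 1.

deg(f) = 1, deg(g) = 1, so Bézout bound = 1.
Scan x ∈ F_11. For each x, list the y ∈ F_11 with f(x, y) ≡ 0 and those with g(x, y) ≡ 0 (mod 11); the common zeros in that column are the intersection.
  x = 0: f ≡ 0 at y ∈ {6}; g ≡ 0 at y ∈ {5}; common: ∅.
  x = 1: f ≡ 0 at y ∈ {0}; g ≡ 0 at y ∈ {4}; common: ∅.
  x = 2: f ≡ 0 at y ∈ {5}; g ≡ 0 at y ∈ {3}; common: ∅.
  x = 3: f ≡ 0 at y ∈ {10}; g ≡ 0 at y ∈ {2}; common: ∅.
  x = 4: f ≡ 0 at y ∈ {4}; g ≡ 0 at y ∈ {1}; common: ∅.
  x = 5: f ≡ 0 at y ∈ {9}; g ≡ 0 at y ∈ {0}; common: ∅.
  x = 6: f ≡ 0 at y ∈ {3}; g ≡ 0 at y ∈ {10}; common: ∅.
  x = 7: f ≡ 0 at y ∈ {8}; g ≡ 0 at y ∈ {9}; common: ∅.
  x = 8: f ≡ 0 at y ∈ {2}; g ≡ 0 at y ∈ {8}; common: ∅.
  x = 9: f ≡ 0 at y ∈ {7}; g ≡ 0 at y ∈ {7}; common: {7}.
  x = 10: f ≡ 0 at y ∈ {1}; g ≡ 0 at y ∈ {6}; common: ∅.
Collecting: common zeros = {(9, 7)}, so the count is 1.
Comparison with the Bézout bound: 1 ≤ 1 = deg(f)·deg(g), as expected for curves with no common component (the bound is attained).
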